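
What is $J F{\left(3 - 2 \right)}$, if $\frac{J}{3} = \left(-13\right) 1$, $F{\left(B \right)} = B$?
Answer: $-39$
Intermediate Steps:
$J = -39$ ($J = 3 \left(\left(-13\right) 1\right) = 3 \left(-13\right) = -39$)
$J F{\left(3 - 2 \right)} = - 39 \left(3 - 2\right) = \left(-39\right) 1 = -39$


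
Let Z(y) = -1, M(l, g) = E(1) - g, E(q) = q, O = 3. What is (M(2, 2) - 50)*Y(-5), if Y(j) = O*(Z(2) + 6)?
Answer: -765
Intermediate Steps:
M(l, g) = 1 - g
Y(j) = 15 (Y(j) = 3*(-1 + 6) = 3*5 = 15)
(M(2, 2) - 50)*Y(-5) = ((1 - 1*2) - 50)*15 = ((1 - 2) - 50)*15 = (-1 - 50)*15 = -51*15 = -765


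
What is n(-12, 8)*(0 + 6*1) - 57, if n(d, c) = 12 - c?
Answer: -33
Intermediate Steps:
n(-12, 8)*(0 + 6*1) - 57 = (12 - 1*8)*(0 + 6*1) - 57 = (12 - 8)*(0 + 6) - 57 = 4*6 - 57 = 24 - 57 = -33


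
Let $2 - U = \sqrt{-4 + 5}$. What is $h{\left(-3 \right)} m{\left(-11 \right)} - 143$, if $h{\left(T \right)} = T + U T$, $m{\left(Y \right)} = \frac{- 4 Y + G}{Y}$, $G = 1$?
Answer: $- \frac{1303}{11} \approx -118.45$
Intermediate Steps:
$U = 1$ ($U = 2 - \sqrt{-4 + 5} = 2 - \sqrt{1} = 2 - 1 = 1$)
$m{\left(Y \right)} = \frac{1 - 4 Y}{Y}$ ($m{\left(Y \right)} = \frac{- 4 Y + 1}{Y} = \frac{1 - 4 Y}{Y}$)
$h{\left(T \right)} = 2 T$ ($h{\left(T \right)} = T + 1 T = T + T = 2 T$)
$h{\left(-3 \right)} m{\left(-11 \right)} - 143 = 2 \left(-3\right) \left(-4 + \frac{1}{-11}\right) - 143 = - 6 \left(-4 - \frac{1}{11}\right) - 143 = \left(-6\right) \left(- \frac{45}{11}\right) - 143 = \frac{270}{11} - 143 = - \frac{1303}{11}$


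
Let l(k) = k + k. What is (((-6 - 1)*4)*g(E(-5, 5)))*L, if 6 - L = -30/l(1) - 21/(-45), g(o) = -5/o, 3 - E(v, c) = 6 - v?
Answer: -1078/3 ≈ -359.33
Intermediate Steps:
E(v, c) = -3 + v (E(v, c) = 3 - (6 - v) = 3 + (-6 + v) = -3 + v)
l(k) = 2*k
L = 308/15 (L = 6 - (-30/(2*1) - 21/(-45)) = 6 - (-30/2 - 21*(-1/45)) = 6 - (-30*½ + 7/15) = 6 - (-15 + 7/15) = 6 - 1*(-218/15) = 6 + 218/15 = 308/15 ≈ 20.533)
(((-6 - 1)*4)*g(E(-5, 5)))*L = (((-6 - 1)*4)*(-5/(-3 - 5)))*(308/15) = ((-7*4)*(-5/(-8)))*(308/15) = -(-140)*(-1)/8*(308/15) = -28*5/8*(308/15) = -35/2*308/15 = -1078/3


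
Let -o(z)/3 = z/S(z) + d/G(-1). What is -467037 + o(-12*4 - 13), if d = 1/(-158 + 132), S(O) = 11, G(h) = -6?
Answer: -267135659/572 ≈ -4.6702e+5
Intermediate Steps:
d = -1/26 (d = 1/(-26) = -1/26 ≈ -0.038462)
o(z) = -1/52 - 3*z/11 (o(z) = -3*(z/11 - 1/26/(-6)) = -3*(z*(1/11) - 1/26*(-⅙)) = -3*(z/11 + 1/156) = -3*(1/156 + z/11) = -1/52 - 3*z/11)
-467037 + o(-12*4 - 13) = -467037 + (-1/52 - 3*(-12*4 - 13)/11) = -467037 + (-1/52 - 3*(-48 - 13)/11) = -467037 + (-1/52 - 3/11*(-61)) = -467037 + (-1/52 + 183/11) = -467037 + 9505/572 = -267135659/572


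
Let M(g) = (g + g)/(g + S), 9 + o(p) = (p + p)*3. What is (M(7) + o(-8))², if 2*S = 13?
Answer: 2283121/729 ≈ 3131.9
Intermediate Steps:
S = 13/2 (S = (½)*13 = 13/2 ≈ 6.5000)
o(p) = -9 + 6*p (o(p) = -9 + (p + p)*3 = -9 + (2*p)*3 = -9 + 6*p)
M(g) = 2*g/(13/2 + g) (M(g) = (g + g)/(g + 13/2) = (2*g)/(13/2 + g) = 2*g/(13/2 + g))
(M(7) + o(-8))² = (4*7/(13 + 2*7) + (-9 + 6*(-8)))² = (4*7/(13 + 14) + (-9 - 48))² = (4*7/27 - 57)² = (4*7*(1/27) - 57)² = (28/27 - 57)² = (-1511/27)² = 2283121/729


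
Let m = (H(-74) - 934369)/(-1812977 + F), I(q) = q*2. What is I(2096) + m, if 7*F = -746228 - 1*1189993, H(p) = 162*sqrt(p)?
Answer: 8760453729/2089580 - 81*I*sqrt(74)/1044790 ≈ 4192.4 - 0.00066692*I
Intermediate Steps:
F = -276603 (F = (-746228 - 1*1189993)/7 = (-746228 - 1189993)/7 = (1/7)*(-1936221) = -276603)
I(q) = 2*q
m = 934369/2089580 - 81*I*sqrt(74)/1044790 (m = (162*sqrt(-74) - 934369)/(-1812977 - 276603) = (162*(I*sqrt(74)) - 934369)/(-2089580) = (162*I*sqrt(74) - 934369)*(-1/2089580) = (-934369 + 162*I*sqrt(74))*(-1/2089580) = 934369/2089580 - 81*I*sqrt(74)/1044790 ≈ 0.44716 - 0.00066692*I)
I(2096) + m = 2*2096 + (934369/2089580 - 81*I*sqrt(74)/1044790) = 4192 + (934369/2089580 - 81*I*sqrt(74)/1044790) = 8760453729/2089580 - 81*I*sqrt(74)/1044790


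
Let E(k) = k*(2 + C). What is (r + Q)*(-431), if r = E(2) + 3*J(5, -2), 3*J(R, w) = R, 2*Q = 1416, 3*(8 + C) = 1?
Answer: -907255/3 ≈ -3.0242e+5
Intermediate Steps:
C = -23/3 (C = -8 + (⅓)*1 = -8 + ⅓ = -23/3 ≈ -7.6667)
Q = 708 (Q = (½)*1416 = 708)
J(R, w) = R/3
E(k) = -17*k/3 (E(k) = k*(2 - 23/3) = k*(-17/3) = -17*k/3)
r = -19/3 (r = -17/3*2 + 3*((⅓)*5) = -34/3 + 3*(5/3) = -34/3 + 5 = -19/3 ≈ -6.3333)
(r + Q)*(-431) = (-19/3 + 708)*(-431) = (2105/3)*(-431) = -907255/3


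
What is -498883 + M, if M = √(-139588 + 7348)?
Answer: -498883 + 4*I*√8265 ≈ -4.9888e+5 + 363.65*I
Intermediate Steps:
M = 4*I*√8265 (M = √(-132240) = 4*I*√8265 ≈ 363.65*I)
-498883 + M = -498883 + 4*I*√8265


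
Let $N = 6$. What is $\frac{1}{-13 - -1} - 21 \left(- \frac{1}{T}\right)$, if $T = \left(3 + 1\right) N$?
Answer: $\frac{19}{24} \approx 0.79167$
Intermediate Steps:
$T = 24$ ($T = \left(3 + 1\right) 6 = 4 \cdot 6 = 24$)
$\frac{1}{-13 - -1} - 21 \left(- \frac{1}{T}\right) = \frac{1}{-13 - -1} - 21 \left(- \frac{1}{24}\right) = \frac{1}{-13 + \left(-15 + 16\right)} - 21 \left(\left(-1\right) \frac{1}{24}\right) = \frac{1}{-13 + 1} - - \frac{7}{8} = \frac{1}{-12} + \frac{7}{8} = - \frac{1}{12} + \frac{7}{8} = \frac{19}{24}$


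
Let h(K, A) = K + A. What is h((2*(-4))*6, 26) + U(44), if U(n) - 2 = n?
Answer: 24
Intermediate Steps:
U(n) = 2 + n
h(K, A) = A + K
h((2*(-4))*6, 26) + U(44) = (26 + (2*(-4))*6) + (2 + 44) = (26 - 8*6) + 46 = (26 - 48) + 46 = -22 + 46 = 24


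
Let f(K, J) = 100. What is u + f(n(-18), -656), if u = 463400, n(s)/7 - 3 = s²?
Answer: 463500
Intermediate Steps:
n(s) = 21 + 7*s²
u + f(n(-18), -656) = 463400 + 100 = 463500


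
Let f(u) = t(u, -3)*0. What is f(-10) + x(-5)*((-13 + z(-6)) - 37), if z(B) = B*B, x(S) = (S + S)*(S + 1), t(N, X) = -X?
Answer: -560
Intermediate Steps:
x(S) = 2*S*(1 + S) (x(S) = (2*S)*(1 + S) = 2*S*(1 + S))
z(B) = B²
f(u) = 0 (f(u) = -1*(-3)*0 = 3*0 = 0)
f(-10) + x(-5)*((-13 + z(-6)) - 37) = 0 + (2*(-5)*(1 - 5))*((-13 + (-6)²) - 37) = 0 + (2*(-5)*(-4))*((-13 + 36) - 37) = 0 + 40*(23 - 37) = 0 + 40*(-14) = 0 - 560 = -560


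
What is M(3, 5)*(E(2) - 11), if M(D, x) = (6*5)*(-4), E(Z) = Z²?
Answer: 840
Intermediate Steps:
M(D, x) = -120 (M(D, x) = 30*(-4) = -120)
M(3, 5)*(E(2) - 11) = -120*(2² - 11) = -120*(4 - 11) = -120*(-7) = 840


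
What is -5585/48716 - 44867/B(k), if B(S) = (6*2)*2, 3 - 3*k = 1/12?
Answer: -546468703/292296 ≈ -1869.6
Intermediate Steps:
k = 35/36 (k = 1 - ⅓/12 = 1 - ⅓*1/12 = 1 - 1/36 = 35/36 ≈ 0.97222)
B(S) = 24 (B(S) = 12*2 = 24)
-5585/48716 - 44867/B(k) = -5585/48716 - 44867/24 = -546468703/292296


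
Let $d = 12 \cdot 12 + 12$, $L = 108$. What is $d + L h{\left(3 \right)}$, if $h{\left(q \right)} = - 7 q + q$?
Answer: $-1788$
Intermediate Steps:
$h{\left(q \right)} = - 6 q$
$d = 156$ ($d = 144 + 12 = 156$)
$d + L h{\left(3 \right)} = 156 + 108 \left(\left(-6\right) 3\right) = 156 + 108 \left(-18\right) = 156 - 1944 = -1788$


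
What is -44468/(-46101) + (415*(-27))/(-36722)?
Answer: 2149515601/1692920922 ≈ 1.2697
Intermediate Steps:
-44468/(-46101) + (415*(-27))/(-36722) = -44468*(-1/46101) - 11205*(-1/36722) = 44468/46101 + 11205/36722 = 2149515601/1692920922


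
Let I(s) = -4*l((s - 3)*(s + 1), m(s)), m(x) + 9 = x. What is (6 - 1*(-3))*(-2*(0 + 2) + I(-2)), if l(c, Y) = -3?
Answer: 72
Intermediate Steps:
m(x) = -9 + x
I(s) = 12 (I(s) = -4*(-3) = 12)
(6 - 1*(-3))*(-2*(0 + 2) + I(-2)) = (6 - 1*(-3))*(-2*(0 + 2) + 12) = (6 + 3)*(-2*2 + 12) = 9*(-4 + 12) = 9*8 = 72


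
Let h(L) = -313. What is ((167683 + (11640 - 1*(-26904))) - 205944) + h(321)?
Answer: -30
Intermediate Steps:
((167683 + (11640 - 1*(-26904))) - 205944) + h(321) = ((167683 + (11640 - 1*(-26904))) - 205944) - 313 = ((167683 + (11640 + 26904)) - 205944) - 313 = ((167683 + 38544) - 205944) - 313 = (206227 - 205944) - 313 = 283 - 313 = -30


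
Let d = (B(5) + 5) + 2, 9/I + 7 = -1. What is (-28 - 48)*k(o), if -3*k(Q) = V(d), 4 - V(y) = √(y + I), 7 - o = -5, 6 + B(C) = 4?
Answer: 304/3 - 19*√62/3 ≈ 51.465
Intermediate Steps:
I = -9/8 (I = 9/(-7 - 1) = 9/(-8) = 9*(-⅛) = -9/8 ≈ -1.1250)
B(C) = -2 (B(C) = -6 + 4 = -2)
d = 5 (d = (-2 + 5) + 2 = 3 + 2 = 5)
o = 12 (o = 7 - 1*(-5) = 7 + 5 = 12)
V(y) = 4 - √(-9/8 + y) (V(y) = 4 - √(y - 9/8) = 4 - √(-9/8 + y))
k(Q) = -4/3 + √62/12 (k(Q) = -(4 - √(-18 + 16*5)/4)/3 = -(4 - √(-18 + 80)/4)/3 = -(4 - √62/4)/3 = -4/3 + √62/12)
(-28 - 48)*k(o) = (-28 - 48)*(-4/3 + √62/12) = -76*(-4/3 + √62/12) = 304/3 - 19*√62/3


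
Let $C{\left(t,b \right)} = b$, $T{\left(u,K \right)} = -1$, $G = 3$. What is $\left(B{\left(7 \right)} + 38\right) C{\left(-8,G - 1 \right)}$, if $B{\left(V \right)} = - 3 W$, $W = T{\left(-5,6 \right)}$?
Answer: $82$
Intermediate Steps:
$W = -1$
$B{\left(V \right)} = 3$ ($B{\left(V \right)} = \left(-3\right) \left(-1\right) = 3$)
$\left(B{\left(7 \right)} + 38\right) C{\left(-8,G - 1 \right)} = \left(3 + 38\right) \left(3 - 1\right) = 41 \left(3 - 1\right) = 41 \cdot 2 = 82$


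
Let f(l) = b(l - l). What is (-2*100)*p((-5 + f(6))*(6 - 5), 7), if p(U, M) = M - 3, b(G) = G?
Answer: -800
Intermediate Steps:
f(l) = 0 (f(l) = l - l = 0)
p(U, M) = -3 + M
(-2*100)*p((-5 + f(6))*(6 - 5), 7) = (-2*100)*(-3 + 7) = -200*4 = -800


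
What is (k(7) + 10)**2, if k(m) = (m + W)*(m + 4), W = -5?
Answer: 1024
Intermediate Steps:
k(m) = (-5 + m)*(4 + m) (k(m) = (m - 5)*(m + 4) = (-5 + m)*(4 + m))
(k(7) + 10)**2 = ((-20 + 7**2 - 1*7) + 10)**2 = ((-20 + 49 - 7) + 10)**2 = (22 + 10)**2 = 32**2 = 1024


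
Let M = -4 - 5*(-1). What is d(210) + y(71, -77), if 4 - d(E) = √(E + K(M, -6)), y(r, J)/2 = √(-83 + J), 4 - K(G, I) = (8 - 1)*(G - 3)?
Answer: 4 - 2*√57 + 8*I*√10 ≈ -11.1 + 25.298*I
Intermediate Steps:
M = 1 (M = -4 - 1*(-5) = -4 + 5 = 1)
K(G, I) = 25 - 7*G (K(G, I) = 4 - (8 - 1)*(G - 3) = 4 - 7*(-3 + G) = 4 - (-21 + 7*G) = 4 + (21 - 7*G) = 25 - 7*G)
y(r, J) = 2*√(-83 + J)
d(E) = 4 - √(18 + E) (d(E) = 4 - √(E + (25 - 7*1)) = 4 - √(E + (25 - 7)) = 4 - √(E + 18) = 4 - √(18 + E))
d(210) + y(71, -77) = (4 - √(18 + 210)) + 2*√(-83 - 77) = (4 - √228) + 2*√(-160) = (4 - 2*√57) + 2*(4*I*√10) = (4 - 2*√57) + 8*I*√10 = 4 - 2*√57 + 8*I*√10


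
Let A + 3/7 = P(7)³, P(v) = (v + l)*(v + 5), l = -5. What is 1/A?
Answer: 7/96765 ≈ 7.2340e-5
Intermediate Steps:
P(v) = (-5 + v)*(5 + v) (P(v) = (v - 5)*(v + 5) = (-5 + v)*(5 + v))
A = 96765/7 (A = -3/7 + (-25 + 7²)³ = -3/7 + (-25 + 49)³ = -3/7 + 24³ = -3/7 + 13824 = 96765/7 ≈ 13824.)
1/A = 1/(96765/7) = 7/96765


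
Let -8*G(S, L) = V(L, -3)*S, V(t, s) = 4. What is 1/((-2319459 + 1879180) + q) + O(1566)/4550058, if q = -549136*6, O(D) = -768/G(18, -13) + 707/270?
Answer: 17493757061/917724539817540 ≈ 1.9062e-5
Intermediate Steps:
G(S, L) = -S/2
O(D) = 23747/270 (O(D) = -768/((-1/2*18)) + 707/270 = -768/(-9) + 707*(1/270) = -768*(-1/9) + 707/270 = 256/3 + 707/270 = 23747/270)
q = -3294816
1/((-2319459 + 1879180) + q) + O(1566)/4550058 = 1/((-2319459 + 1879180) - 3294816) + (23747/270)/4550058 = 1/(-440279 - 3294816) + (23747/270)*(1/4550058) = 1/(-3735095) + 23747/1228515660 = -1/3735095 + 23747/1228515660 = 17493757061/917724539817540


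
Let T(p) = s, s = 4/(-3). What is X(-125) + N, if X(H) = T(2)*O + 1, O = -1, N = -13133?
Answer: -39392/3 ≈ -13131.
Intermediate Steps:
s = -4/3 (s = 4*(-1/3) = -4/3 ≈ -1.3333)
T(p) = -4/3
X(H) = 7/3 (X(H) = -4/3*(-1) + 1 = 4/3 + 1 = 7/3)
X(-125) + N = 7/3 - 13133 = -39392/3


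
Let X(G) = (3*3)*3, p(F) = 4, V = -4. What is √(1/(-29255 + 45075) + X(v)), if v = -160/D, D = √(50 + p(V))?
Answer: √1689342655/7910 ≈ 5.1962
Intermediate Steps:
D = 3*√6 (D = √(50 + 4) = √54 = 3*√6 ≈ 7.3485)
v = -80*√6/9 (v = -160*√6/18 = -80*√6/9 ≈ -21.773)
X(G) = 27 (X(G) = 9*3 = 27)
√(1/(-29255 + 45075) + X(v)) = √(1/(-29255 + 45075) + 27) = √(1/15820 + 27) = √(427141/15820) = √1689342655/7910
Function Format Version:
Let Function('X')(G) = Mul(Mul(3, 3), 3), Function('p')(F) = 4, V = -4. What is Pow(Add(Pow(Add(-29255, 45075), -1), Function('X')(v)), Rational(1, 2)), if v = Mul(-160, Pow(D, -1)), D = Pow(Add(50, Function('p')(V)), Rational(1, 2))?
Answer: Mul(Rational(1, 7910), Pow(1689342655, Rational(1, 2))) ≈ 5.1962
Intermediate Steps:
D = Mul(3, Pow(6, Rational(1, 2))) (D = Pow(Add(50, 4), Rational(1, 2)) = Pow(54, Rational(1, 2)) = Mul(3, Pow(6, Rational(1, 2))) ≈ 7.3485)
v = Mul(Rational(-80, 9), Pow(6, Rational(1, 2))) (v = Mul(-160, Pow(Mul(3, Pow(6, Rational(1, 2))), -1)) = Mul(-160, Mul(Rational(1, 18), Pow(6, Rational(1, 2)))) = Mul(Rational(-80, 9), Pow(6, Rational(1, 2))) ≈ -21.773)
Function('X')(G) = 27 (Function('X')(G) = Mul(9, 3) = 27)
Pow(Add(Pow(Add(-29255, 45075), -1), Function('X')(v)), Rational(1, 2)) = Pow(Add(Pow(Add(-29255, 45075), -1), 27), Rational(1, 2)) = Pow(Add(Pow(15820, -1), 27), Rational(1, 2)) = Pow(Add(Rational(1, 15820), 27), Rational(1, 2)) = Pow(Rational(427141, 15820), Rational(1, 2)) = Mul(Rational(1, 7910), Pow(1689342655, Rational(1, 2)))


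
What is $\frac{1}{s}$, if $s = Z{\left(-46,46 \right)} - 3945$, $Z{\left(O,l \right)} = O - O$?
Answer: $- \frac{1}{3945} \approx -0.00025349$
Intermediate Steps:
$Z{\left(O,l \right)} = 0$
$s = -3945$ ($s = 0 - 3945 = -3945$)
$\frac{1}{s} = \frac{1}{-3945} = - \frac{1}{3945}$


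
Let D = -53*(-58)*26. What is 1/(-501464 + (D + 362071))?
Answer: -1/59469 ≈ -1.6815e-5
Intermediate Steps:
D = 79924 (D = 3074*26 = 79924)
1/(-501464 + (D + 362071)) = 1/(-501464 + (79924 + 362071)) = 1/(-501464 + 441995) = 1/(-59469) = -1/59469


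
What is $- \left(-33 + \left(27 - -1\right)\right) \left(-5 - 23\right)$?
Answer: $-140$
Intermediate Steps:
$- \left(-33 + \left(27 - -1\right)\right) \left(-5 - 23\right) = - \left(-33 + \left(27 + 1\right)\right) \left(-28\right) = - \left(-33 + 28\right) \left(-28\right) = - \left(-5\right) \left(-28\right) = \left(-1\right) 140 = -140$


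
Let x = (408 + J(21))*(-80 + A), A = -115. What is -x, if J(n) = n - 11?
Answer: 81510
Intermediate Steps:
J(n) = -11 + n
x = -81510 (x = (408 + (-11 + 21))*(-80 - 115) = (408 + 10)*(-195) = 418*(-195) = -81510)
-x = -1*(-81510) = 81510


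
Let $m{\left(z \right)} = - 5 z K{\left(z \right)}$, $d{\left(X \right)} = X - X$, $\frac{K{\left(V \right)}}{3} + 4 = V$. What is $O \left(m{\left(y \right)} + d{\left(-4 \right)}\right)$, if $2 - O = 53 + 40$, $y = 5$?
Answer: $6825$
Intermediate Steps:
$K{\left(V \right)} = -12 + 3 V$
$d{\left(X \right)} = 0$
$m{\left(z \right)} = - 5 z \left(-12 + 3 z\right)$
$O = -91$ ($O = 2 - \left(53 + 40\right) = 2 - 93 = -91$)
$O \left(m{\left(y \right)} + d{\left(-4 \right)}\right) = - 91 \left(15 \cdot 5 \left(4 - 5\right) + 0\right) = - 91 \left(15 \cdot 5 \left(-1\right) + 0\right) = - 91 \left(-75 + 0\right) = \left(-91\right) \left(-75\right) = 6825$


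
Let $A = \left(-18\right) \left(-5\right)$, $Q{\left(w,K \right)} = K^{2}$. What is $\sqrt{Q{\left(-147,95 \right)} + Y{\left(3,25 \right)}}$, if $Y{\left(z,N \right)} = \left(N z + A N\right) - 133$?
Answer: $\sqrt{11217} \approx 105.91$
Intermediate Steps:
$A = 90$
$Y{\left(z,N \right)} = -133 + 90 N + N z$ ($Y{\left(z,N \right)} = \left(N z + 90 N\right) - 133 = \left(90 N + N z\right) - 133 = -133 + 90 N + N z$)
$\sqrt{Q{\left(-147,95 \right)} + Y{\left(3,25 \right)}} = \sqrt{95^{2} + \left(-133 + 90 \cdot 25 + 25 \cdot 3\right)} = \sqrt{9025 + \left(-133 + 2250 + 75\right)} = \sqrt{9025 + 2192} = \sqrt{11217}$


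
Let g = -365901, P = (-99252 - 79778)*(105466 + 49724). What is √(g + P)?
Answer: 37*I*√20295129 ≈ 1.6669e+5*I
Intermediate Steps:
P = -27783665700 (P = -179030*155190 = -27783665700)
√(g + P) = √(-365901 - 27783665700) = √(-27784031601) = 37*I*√20295129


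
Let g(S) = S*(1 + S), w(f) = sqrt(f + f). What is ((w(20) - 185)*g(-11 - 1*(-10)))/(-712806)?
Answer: 0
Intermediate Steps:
w(f) = sqrt(2)*sqrt(f) (w(f) = sqrt(2*f) = sqrt(2)*sqrt(f))
((w(20) - 185)*g(-11 - 1*(-10)))/(-712806) = ((sqrt(2)*sqrt(20) - 185)*((-11 - 1*(-10))*(1 + (-11 - 1*(-10)))))/(-712806) = ((sqrt(2)*(2*sqrt(5)) - 185)*((-11 + 10)*(1 + (-11 + 10))))*(-1/712806) = ((2*sqrt(10) - 185)*(-(1 - 1)))*(-1/712806) = ((-185 + 2*sqrt(10))*(-1*0))*(-1/712806) = ((-185 + 2*sqrt(10))*0)*(-1/712806) = 0*(-1/712806) = 0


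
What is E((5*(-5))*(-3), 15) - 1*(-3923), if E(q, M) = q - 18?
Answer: 3980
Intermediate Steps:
E(q, M) = -18 + q
E((5*(-5))*(-3), 15) - 1*(-3923) = (-18 + (5*(-5))*(-3)) - 1*(-3923) = (-18 - 25*(-3)) + 3923 = (-18 + 75) + 3923 = 57 + 3923 = 3980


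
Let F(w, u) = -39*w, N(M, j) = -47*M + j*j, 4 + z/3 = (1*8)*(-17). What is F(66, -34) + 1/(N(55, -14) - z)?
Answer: -5068207/1969 ≈ -2574.0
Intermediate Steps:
z = -420 (z = -12 + 3*((1*8)*(-17)) = -12 + 3*(8*(-17)) = -12 + 3*(-136) = -12 - 408 = -420)
N(M, j) = j**2 - 47*M (N(M, j) = -47*M + j**2 = j**2 - 47*M)
F(66, -34) + 1/(N(55, -14) - z) = -39*66 + 1/(((-14)**2 - 47*55) - 1*(-420)) = -2574 + 1/((196 - 2585) + 420) = -2574 + 1/(-2389 + 420) = -2574 + 1/(-1969) = -2574 - 1/1969 = -5068207/1969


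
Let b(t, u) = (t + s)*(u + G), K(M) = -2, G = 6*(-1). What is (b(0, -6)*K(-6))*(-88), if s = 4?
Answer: -8448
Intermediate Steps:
G = -6
b(t, u) = (-6 + u)*(4 + t) (b(t, u) = (t + 4)*(u - 6) = (4 + t)*(-6 + u) = (-6 + u)*(4 + t))
(b(0, -6)*K(-6))*(-88) = ((-24 - 6*0 + 4*(-6) + 0*(-6))*(-2))*(-88) = ((-24 + 0 - 24 + 0)*(-2))*(-88) = -48*(-2)*(-88) = 96*(-88) = -8448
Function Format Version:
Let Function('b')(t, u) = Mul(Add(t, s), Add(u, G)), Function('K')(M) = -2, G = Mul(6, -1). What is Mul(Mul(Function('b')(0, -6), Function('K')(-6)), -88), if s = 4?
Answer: -8448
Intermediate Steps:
G = -6
Function('b')(t, u) = Mul(Add(-6, u), Add(4, t)) (Function('b')(t, u) = Mul(Add(t, 4), Add(u, -6)) = Mul(Add(4, t), Add(-6, u)) = Mul(Add(-6, u), Add(4, t)))
Mul(Mul(Function('b')(0, -6), Function('K')(-6)), -88) = Mul(Mul(Add(-24, Mul(-6, 0), Mul(4, -6), Mul(0, -6)), -2), -88) = Mul(Mul(Add(-24, 0, -24, 0), -2), -88) = Mul(Mul(-48, -2), -88) = Mul(96, -88) = -8448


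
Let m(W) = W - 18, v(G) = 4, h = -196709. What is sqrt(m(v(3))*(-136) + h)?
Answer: 9*I*sqrt(2405) ≈ 441.37*I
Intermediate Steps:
m(W) = -18 + W
sqrt(m(v(3))*(-136) + h) = sqrt((-18 + 4)*(-136) - 196709) = sqrt(-14*(-136) - 196709) = sqrt(1904 - 196709) = sqrt(-194805) = 9*I*sqrt(2405)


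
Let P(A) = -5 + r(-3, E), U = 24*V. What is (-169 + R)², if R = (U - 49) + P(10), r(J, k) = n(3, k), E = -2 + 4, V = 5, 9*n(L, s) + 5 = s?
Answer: 96100/9 ≈ 10678.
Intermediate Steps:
n(L, s) = -5/9 + s/9
E = 2
r(J, k) = -5/9 + k/9
U = 120 (U = 24*5 = 120)
P(A) = -16/3 (P(A) = -5 + (-5/9 + (⅑)*2) = -5 + (-5/9 + 2/9) = -5 - ⅓ = -16/3)
R = 197/3 (R = (120 - 49) - 16/3 = 71 - 16/3 = 197/3 ≈ 65.667)
(-169 + R)² = (-169 + 197/3)² = (-310/3)² = 96100/9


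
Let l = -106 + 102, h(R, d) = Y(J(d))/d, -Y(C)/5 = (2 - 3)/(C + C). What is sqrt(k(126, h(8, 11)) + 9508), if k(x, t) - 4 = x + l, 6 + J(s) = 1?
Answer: sqrt(9634) ≈ 98.153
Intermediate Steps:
J(s) = -5 (J(s) = -6 + 1 = -5)
Y(C) = 5/(2*C) (Y(C) = -5*(2 - 3)/(C + C) = -(-5)/(2*C) = 5/(2*C))
h(R, d) = -1/(2*d) (h(R, d) = ((5/2)/(-5))/d = ((5/2)*(-1/5))/d = -1/(2*d))
l = -4
k(x, t) = x (k(x, t) = 4 + (x - 4) = 4 + (-4 + x) = x)
sqrt(k(126, h(8, 11)) + 9508) = sqrt(126 + 9508) = sqrt(9634)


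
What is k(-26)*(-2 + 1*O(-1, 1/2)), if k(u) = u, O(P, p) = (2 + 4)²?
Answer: -884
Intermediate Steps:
O(P, p) = 36 (O(P, p) = 6² = 36)
k(-26)*(-2 + 1*O(-1, 1/2)) = -26*(-2 + 1*36) = -26*(-2 + 36) = -26*34 = -884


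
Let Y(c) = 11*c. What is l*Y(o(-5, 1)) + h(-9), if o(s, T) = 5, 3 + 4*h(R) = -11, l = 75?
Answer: 8243/2 ≈ 4121.5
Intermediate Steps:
h(R) = -7/2 (h(R) = -¾ + (¼)*(-11) = -¾ - 11/4 = -7/2)
l*Y(o(-5, 1)) + h(-9) = 75*(11*5) - 7/2 = 75*55 - 7/2 = 4125 - 7/2 = 8243/2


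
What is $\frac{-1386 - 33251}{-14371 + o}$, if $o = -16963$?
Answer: $\frac{34637}{31334} \approx 1.1054$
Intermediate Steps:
$\frac{-1386 - 33251}{-14371 + o} = \frac{-1386 - 33251}{-14371 - 16963} = - \frac{34637}{-31334} = \left(-34637\right) \left(- \frac{1}{31334}\right) = \frac{34637}{31334}$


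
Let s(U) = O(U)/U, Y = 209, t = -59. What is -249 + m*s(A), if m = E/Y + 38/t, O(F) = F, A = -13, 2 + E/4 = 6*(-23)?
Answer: -3111401/12331 ≈ -252.32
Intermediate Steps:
E = -560 (E = -8 + 4*(6*(-23)) = -8 + 4*(-138) = -8 - 552 = -560)
m = -40982/12331 (m = -560/209 + 38/(-59) = -560*1/209 + 38*(-1/59) = -560/209 - 38/59 = -40982/12331 ≈ -3.3235)
s(U) = 1 (s(U) = U/U = 1)
-249 + m*s(A) = -249 - 40982/12331*1 = -249 - 40982/12331 = -3111401/12331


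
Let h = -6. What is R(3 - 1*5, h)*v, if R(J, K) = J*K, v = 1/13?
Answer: 12/13 ≈ 0.92308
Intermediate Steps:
v = 1/13 ≈ 0.076923
R(3 - 1*5, h)*v = ((3 - 1*5)*(-6))*(1/13) = ((3 - 5)*(-6))*(1/13) = -2*(-6)*(1/13) = 12*(1/13) = 12/13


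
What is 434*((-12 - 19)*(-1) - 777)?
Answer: -323764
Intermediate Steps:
434*((-12 - 19)*(-1) - 777) = 434*(-31*(-1) - 777) = 434*(31 - 777) = 434*(-746) = -323764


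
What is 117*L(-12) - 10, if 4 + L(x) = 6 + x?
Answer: -1180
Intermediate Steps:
L(x) = 2 + x (L(x) = -4 + (6 + x) = 2 + x)
117*L(-12) - 10 = 117*(2 - 12) - 10 = 117*(-10) - 10 = -1170 - 10 = -1180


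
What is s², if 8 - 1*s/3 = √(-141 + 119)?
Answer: 378 - 144*I*√22 ≈ 378.0 - 675.42*I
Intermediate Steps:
s = 24 - 3*I*√22 (s = 24 - 3*√(-141 + 119) = 24 - 3*I*√22 ≈ 24.0 - 14.071*I)
s² = (24 - 3*I*√22)²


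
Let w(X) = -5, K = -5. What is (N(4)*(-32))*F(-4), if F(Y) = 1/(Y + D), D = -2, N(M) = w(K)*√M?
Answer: -160/3 ≈ -53.333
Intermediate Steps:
N(M) = -5*√M
F(Y) = 1/(-2 + Y) (F(Y) = 1/(Y - 2) = 1/(-2 + Y))
(N(4)*(-32))*F(-4) = (-5*√4*(-32))/(-2 - 4) = (-5*2*(-32))/(-6) = -10*(-32)*(-⅙) = 320*(-⅙) = -160/3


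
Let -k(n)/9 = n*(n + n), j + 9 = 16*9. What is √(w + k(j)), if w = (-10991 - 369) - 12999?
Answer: I*√352409 ≈ 593.64*I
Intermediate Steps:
j = 135 (j = -9 + 16*9 = -9 + 144 = 135)
k(n) = -18*n² (k(n) = -9*n*(n + n) = -9*n*2*n = -18*n²)
w = -24359 (w = -11360 - 12999 = -24359)
√(w + k(j)) = √(-24359 - 18*135²) = √(-24359 - 18*18225) = √(-24359 - 328050) = √(-352409) = I*√352409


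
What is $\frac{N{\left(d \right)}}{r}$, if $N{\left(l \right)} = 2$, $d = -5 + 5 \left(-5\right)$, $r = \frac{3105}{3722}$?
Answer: $\frac{7444}{3105} \approx 2.3974$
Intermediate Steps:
$r = \frac{3105}{3722}$ ($r = 3105 \cdot \frac{1}{3722} = \frac{3105}{3722} \approx 0.83423$)
$d = -30$ ($d = -5 - 25 = -30$)
$\frac{N{\left(d \right)}}{r} = \frac{2}{\frac{3105}{3722}} = 2 \cdot \frac{3722}{3105} = \frac{7444}{3105}$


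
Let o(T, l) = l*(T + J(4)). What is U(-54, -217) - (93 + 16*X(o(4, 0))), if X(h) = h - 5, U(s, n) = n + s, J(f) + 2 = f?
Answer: -284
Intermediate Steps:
J(f) = -2 + f
o(T, l) = l*(2 + T) (o(T, l) = l*(T + (-2 + 4)) = l*(T + 2) = l*(2 + T))
X(h) = -5 + h
U(-54, -217) - (93 + 16*X(o(4, 0))) = (-217 - 54) - (93 + 16*(-5 + 0*(2 + 4))) = -271 - (93 + 16*(-5 + 0*6)) = -271 - (93 + 16*(-5 + 0)) = -271 - (93 + 16*(-5)) = -271 - (93 - 80) = -271 - 1*13 = -271 - 13 = -284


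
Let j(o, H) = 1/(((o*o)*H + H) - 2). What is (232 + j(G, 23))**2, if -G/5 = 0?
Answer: 23746129/441 ≈ 53846.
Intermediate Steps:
G = 0 (G = -5*0 = 0)
j(o, H) = 1/(-2 + H + H*o**2) (j(o, H) = 1/((o**2*H + H) - 2) = 1/((H*o**2 + H) - 2) = 1/((H + H*o**2) - 2) = 1/(-2 + H + H*o**2))
(232 + j(G, 23))**2 = (232 + 1/(-2 + 23 + 23*0**2))**2 = (232 + 1/(-2 + 23 + 23*0))**2 = (232 + 1/(-2 + 23 + 0))**2 = (232 + 1/21)**2 = (4873/21)**2 = 23746129/441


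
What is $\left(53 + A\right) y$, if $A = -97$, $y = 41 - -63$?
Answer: $-4576$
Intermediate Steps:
$y = 104$ ($y = 41 + 63 = 104$)
$\left(53 + A\right) y = \left(53 - 97\right) 104 = \left(-44\right) 104 = -4576$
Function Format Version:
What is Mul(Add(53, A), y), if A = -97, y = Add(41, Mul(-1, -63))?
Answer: -4576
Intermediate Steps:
y = 104 (y = Add(41, 63) = 104)
Mul(Add(53, A), y) = Mul(Add(53, -97), 104) = Mul(-44, 104) = -4576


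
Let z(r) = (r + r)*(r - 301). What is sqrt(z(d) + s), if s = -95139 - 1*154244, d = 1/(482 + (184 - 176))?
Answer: I*sqrt(59877153278)/490 ≈ 499.38*I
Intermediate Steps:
d = 1/490 (d = 1/(482 + 8) = 1/490 ≈ 0.0020408)
z(r) = 2*r*(-301 + r) (z(r) = (2*r)*(-301 + r) = 2*r*(-301 + r))
s = -249383 (s = -95139 - 154244 = -249383)
sqrt(z(d) + s) = sqrt(2*(1/490)*(-301 + 1/490) - 249383) = sqrt(2*(1/490)*(-147489/490) - 249383) = sqrt(-147489/120050 - 249383) = sqrt(-29938576639/120050) = I*sqrt(59877153278)/490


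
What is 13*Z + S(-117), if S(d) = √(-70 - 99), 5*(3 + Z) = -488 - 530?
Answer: -13429/5 + 13*I ≈ -2685.8 + 13.0*I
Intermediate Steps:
Z = -1033/5 (Z = -3 + (-488 - 530)/5 = -3 + (⅕)*(-1018) = -3 - 1018/5 = -1033/5 ≈ -206.60)
S(d) = 13*I (S(d) = √(-169) = 13*I)
13*Z + S(-117) = 13*(-1033/5) + 13*I = -13429/5 + 13*I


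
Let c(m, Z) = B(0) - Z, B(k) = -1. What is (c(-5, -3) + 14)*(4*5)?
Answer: 320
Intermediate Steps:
c(m, Z) = -1 - Z
(c(-5, -3) + 14)*(4*5) = ((-1 - 1*(-3)) + 14)*(4*5) = ((-1 + 3) + 14)*20 = (2 + 14)*20 = 16*20 = 320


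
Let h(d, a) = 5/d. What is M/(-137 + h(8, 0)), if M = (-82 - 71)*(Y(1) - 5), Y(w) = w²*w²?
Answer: -4896/1091 ≈ -4.4876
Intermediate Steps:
Y(w) = w⁴
M = 612 (M = (-82 - 71)*(1⁴ - 5) = -153*(1 - 5) = -153*(-4) = 612)
M/(-137 + h(8, 0)) = 612/(-137 + 5/8) = 612/(-1091/8) = -8/1091*612 = -4896/1091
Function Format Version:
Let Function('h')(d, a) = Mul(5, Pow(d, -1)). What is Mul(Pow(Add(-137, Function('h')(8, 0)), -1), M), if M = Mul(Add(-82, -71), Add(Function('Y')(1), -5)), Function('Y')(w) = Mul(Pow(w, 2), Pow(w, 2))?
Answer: Rational(-4896, 1091) ≈ -4.4876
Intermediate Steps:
Function('Y')(w) = Pow(w, 4)
M = 612 (M = Mul(Add(-82, -71), Add(Pow(1, 4), -5)) = Mul(-153, Add(1, -5)) = Mul(-153, -4) = 612)
Mul(Pow(Add(-137, Function('h')(8, 0)), -1), M) = Mul(Pow(Add(-137, Mul(5, Pow(8, -1))), -1), 612) = Mul(Pow(Add(-137, Mul(5, Rational(1, 8))), -1), 612) = Mul(Pow(Add(-137, Rational(5, 8)), -1), 612) = Mul(Pow(Rational(-1091, 8), -1), 612) = Mul(Rational(-8, 1091), 612) = Rational(-4896, 1091)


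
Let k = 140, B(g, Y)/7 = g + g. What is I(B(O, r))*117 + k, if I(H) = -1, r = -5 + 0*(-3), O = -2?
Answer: 23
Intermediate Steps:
r = -5 (r = -5 + 0 = -5)
B(g, Y) = 14*g (B(g, Y) = 7*(g + g) = 7*(2*g) = 14*g)
I(B(O, r))*117 + k = -1*117 + 140 = -117 + 140 = 23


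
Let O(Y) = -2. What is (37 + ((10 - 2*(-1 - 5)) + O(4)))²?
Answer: 3249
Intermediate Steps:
(37 + ((10 - 2*(-1 - 5)) + O(4)))² = (37 + ((10 - 2*(-1 - 5)) - 2))² = (37 + ((10 - 2*(-6)) - 2))² = (37 + ((10 + 12) - 2))² = (37 + (22 - 2))² = (37 + 20)² = 57² = 3249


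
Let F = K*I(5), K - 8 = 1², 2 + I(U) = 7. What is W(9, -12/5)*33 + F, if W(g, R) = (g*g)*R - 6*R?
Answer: -5895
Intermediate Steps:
I(U) = 5 (I(U) = -2 + 7 = 5)
K = 9 (K = 8 + 1² = 8 + 1 = 9)
F = 45 (F = 9*5 = 45)
W(g, R) = -6*R + R*g² (W(g, R) = g²*R - 6*R = R*g² - 6*R = -6*R + R*g²)
W(9, -12/5)*33 + F = ((-12/5)*(-6 + 9²))*33 + 45 = ((-12*⅕)*(-6 + 81))*33 + 45 = -12/5*75*33 + 45 = -180*33 + 45 = -5940 + 45 = -5895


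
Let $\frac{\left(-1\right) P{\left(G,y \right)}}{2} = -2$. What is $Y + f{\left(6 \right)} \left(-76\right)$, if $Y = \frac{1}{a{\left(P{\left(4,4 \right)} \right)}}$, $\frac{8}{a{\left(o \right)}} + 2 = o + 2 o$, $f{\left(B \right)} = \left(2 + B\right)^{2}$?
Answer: $- \frac{19451}{4} \approx -4862.8$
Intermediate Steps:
$P{\left(G,y \right)} = 4$ ($P{\left(G,y \right)} = \left(-2\right) \left(-2\right) = 4$)
$a{\left(o \right)} = \frac{8}{-2 + 3 o}$ ($a{\left(o \right)} = \frac{8}{-2 + \left(o + 2 o\right)} = \frac{8}{-2 + 3 o}$)
$Y = \frac{5}{4}$ ($Y = \frac{1}{8 \frac{1}{-2 + 3 \cdot 4}} = \frac{1}{8 \frac{1}{-2 + 12}} = \frac{1}{8 \cdot \frac{1}{10}} = \frac{1}{\frac{4}{5}} = \frac{5}{4} \approx 1.25$)
$Y + f{\left(6 \right)} \left(-76\right) = \frac{5}{4} + \left(2 + 6\right)^{2} \left(-76\right) = \frac{5}{4} + 8^{2} \left(-76\right) = \frac{5}{4} + 64 \left(-76\right) = \frac{5}{4} - 4864 = - \frac{19451}{4}$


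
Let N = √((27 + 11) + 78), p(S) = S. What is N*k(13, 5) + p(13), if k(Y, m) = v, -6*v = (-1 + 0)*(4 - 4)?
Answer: 13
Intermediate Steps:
v = 0 (v = -(-1 + 0)*(4 - 4)/6 = -(-1)*0/6 = -⅙*0 = 0)
k(Y, m) = 0
N = 2*√29 (N = √(38 + 78) = √116 = 2*√29 ≈ 10.770)
N*k(13, 5) + p(13) = (2*√29)*0 + 13 = 0 + 13 = 13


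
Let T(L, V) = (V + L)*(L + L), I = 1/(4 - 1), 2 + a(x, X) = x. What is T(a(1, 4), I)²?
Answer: 16/9 ≈ 1.7778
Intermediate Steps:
a(x, X) = -2 + x
I = ⅓ (I = 1/3 = ⅓ ≈ 0.33333)
T(L, V) = 2*L*(L + V) (T(L, V) = (L + V)*(2*L) = 2*L*(L + V))
T(a(1, 4), I)² = (2*(-2 + 1)*((-2 + 1) + ⅓))² = (2*(-1)*(-1 + ⅓))² = (2*(-1)*(-⅔))² = (4/3)² = 16/9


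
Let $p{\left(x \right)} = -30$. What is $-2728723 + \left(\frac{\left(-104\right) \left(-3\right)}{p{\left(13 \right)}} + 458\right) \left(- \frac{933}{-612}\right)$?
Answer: $- \frac{463766907}{170} \approx -2.728 \cdot 10^{6}$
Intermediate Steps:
$-2728723 + \left(\frac{\left(-104\right) \left(-3\right)}{p{\left(13 \right)}} + 458\right) \left(- \frac{933}{-612}\right) = -2728723 + \left(\frac{\left(-104\right) \left(-3\right)}{-30} + 458\right) \left(- \frac{933}{-612}\right) = -2728723 + \left(312 \left(- \frac{1}{30}\right) + 458\right) \left(\left(-933\right) \left(- \frac{1}{612}\right)\right) = -2728723 + \left(- \frac{52}{5} + 458\right) \frac{311}{204} = -2728723 + \frac{2238}{5} \cdot \frac{311}{204} = -2728723 + \frac{116003}{170} = - \frac{463766907}{170}$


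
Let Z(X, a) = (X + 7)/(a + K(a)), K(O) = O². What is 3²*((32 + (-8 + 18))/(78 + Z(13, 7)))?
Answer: 5292/1097 ≈ 4.8241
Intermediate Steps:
Z(X, a) = (7 + X)/(a + a²) (Z(X, a) = (X + 7)/(a + a²) = (7 + X)/(a + a²))
3²*((32 + (-8 + 18))/(78 + Z(13, 7))) = 3²*((32 + (-8 + 18))/(78 + (7 + 13)/(7*(1 + 7)))) = 9*((32 + 10)/(78 + (⅐)*20/8)) = 9*(42/(78 + (⅐)*(⅛)*20)) = 9*(42/(78 + 5/14)) = 9*(42/(1097/14)) = 9*(42*(14/1097)) = 9*(588/1097) = 5292/1097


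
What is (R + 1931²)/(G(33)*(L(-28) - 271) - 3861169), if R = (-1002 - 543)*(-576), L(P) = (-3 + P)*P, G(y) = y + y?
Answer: -4618681/3821767 ≈ -1.2085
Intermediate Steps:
G(y) = 2*y
L(P) = P*(-3 + P)
R = 889920 (R = -1545*(-576) = 889920)
(R + 1931²)/(G(33)*(L(-28) - 271) - 3861169) = (889920 + 1931²)/((2*33)*(-28*(-3 - 28) - 271) - 3861169) = (889920 + 3728761)/(66*(-28*(-31) - 271) - 3861169) = 4618681/(66*(868 - 271) - 3861169) = 4618681/(66*597 - 3861169) = 4618681/(39402 - 3861169) = 4618681/(-3821767) = 4618681*(-1/3821767) = -4618681/3821767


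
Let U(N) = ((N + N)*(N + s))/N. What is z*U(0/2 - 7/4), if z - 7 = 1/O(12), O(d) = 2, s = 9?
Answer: 435/4 ≈ 108.75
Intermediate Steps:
z = 15/2 (z = 7 + 1/2 = 7 + ½ = 15/2 ≈ 7.5000)
U(N) = 18 + 2*N (U(N) = ((N + N)*(N + 9))/N = ((2*N)*(9 + N))/N = (2*N*(9 + N))/N = 18 + 2*N)
z*U(0/2 - 7/4) = 15*(18 + 2*(0/2 - 7/4))/2 = 15*(18 + 2*(0*(½) - 7*¼))/2 = 15*(18 + 2*(0 - 7/4))/2 = 15*(18 + 2*(-7/4))/2 = 15*(18 - 7/2)/2 = (15/2)*(29/2) = 435/4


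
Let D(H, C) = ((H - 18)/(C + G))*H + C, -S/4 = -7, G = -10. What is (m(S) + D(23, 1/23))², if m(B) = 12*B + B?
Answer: 3446896722724/27741289 ≈ 1.2425e+5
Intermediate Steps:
S = 28 (S = -4*(-7) = 28)
m(B) = 13*B
D(H, C) = C + H*(-18 + H)/(-10 + C) (D(H, C) = ((H - 18)/(C - 10))*H + C = ((-18 + H)/(-10 + C))*H + C = H*(-18 + H)/(-10 + C) + C = C + H*(-18 + H)/(-10 + C))
(m(S) + D(23, 1/23))² = (13*28 + ((1/23)² + 23² - 18*23 - 10/23)/(-10 + 1/23))² = (364 + ((1/23)² + 529 - 414 - 10*1/23)/(-10 + 1/23))² = (364 + (1/529 + 529 - 414 - 10/23)/(-229/23))² = (364 - 23/229*60606/529)² = (364 - 60606/5267)² = (1856582/5267)² = 3446896722724/27741289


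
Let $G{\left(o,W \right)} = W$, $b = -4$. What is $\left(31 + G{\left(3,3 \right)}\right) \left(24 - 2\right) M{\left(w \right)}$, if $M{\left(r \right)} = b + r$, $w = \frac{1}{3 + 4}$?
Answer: $- \frac{20196}{7} \approx -2885.1$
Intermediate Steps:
$w = \frac{1}{7} \approx 0.14286$
$M{\left(r \right)} = -4 + r$
$\left(31 + G{\left(3,3 \right)}\right) \left(24 - 2\right) M{\left(w \right)} = \left(31 + 3\right) \left(24 - 2\right) \left(-4 + \frac{1}{7}\right) = 34 \cdot 22 \left(- \frac{27}{7}\right) = 748 \left(- \frac{27}{7}\right) = - \frac{20196}{7}$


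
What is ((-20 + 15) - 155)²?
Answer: 25600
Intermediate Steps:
((-20 + 15) - 155)² = (-5 - 155)² = (-160)² = 25600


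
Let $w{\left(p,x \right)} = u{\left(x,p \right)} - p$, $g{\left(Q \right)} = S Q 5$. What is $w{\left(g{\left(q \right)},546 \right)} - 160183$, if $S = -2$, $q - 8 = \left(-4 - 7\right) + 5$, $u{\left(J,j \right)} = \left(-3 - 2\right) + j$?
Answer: $-160188$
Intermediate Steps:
$u{\left(J,j \right)} = -5 + j$
$q = 2$ ($q = 8 + \left(\left(-4 - 7\right) + 5\right) = 8 + \left(-11 + 5\right) = 8 - 6 = 2$)
$g{\left(Q \right)} = - 10 Q$ ($g{\left(Q \right)} = - 2 Q 5 = - 10 Q$)
$w{\left(p,x \right)} = -5$ ($w{\left(p,x \right)} = \left(-5 + p\right) - p = -5$)
$w{\left(g{\left(q \right)},546 \right)} - 160183 = -5 - 160183 = -160188$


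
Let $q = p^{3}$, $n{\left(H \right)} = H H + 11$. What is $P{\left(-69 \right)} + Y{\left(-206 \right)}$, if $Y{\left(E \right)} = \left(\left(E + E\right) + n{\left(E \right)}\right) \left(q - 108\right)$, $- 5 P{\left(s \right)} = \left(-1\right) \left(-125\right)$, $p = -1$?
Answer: $-4581840$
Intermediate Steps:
$P{\left(s \right)} = -25$ ($P{\left(s \right)} = - \frac{\left(-1\right) \left(-125\right)}{5} = \left(- \frac{1}{5}\right) 125 = -25$)
$n{\left(H \right)} = 11 + H^{2}$ ($n{\left(H \right)} = H^{2} + 11 = 11 + H^{2}$)
$q = -1$ ($q = \left(-1\right)^{3} = -1$)
$Y{\left(E \right)} = -1199 - 218 E - 109 E^{2}$ ($Y{\left(E \right)} = \left(\left(E + E\right) + \left(11 + E^{2}\right)\right) \left(-1 - 108\right) = \left(2 E + \left(11 + E^{2}\right)\right) \left(-109\right) = \left(11 + E^{2} + 2 E\right) \left(-109\right) = -1199 - 218 E - 109 E^{2}$)
$P{\left(-69 \right)} + Y{\left(-206 \right)} = -25 - \left(-43709 + 4625524\right) = -25 - 4581815 = -4581840$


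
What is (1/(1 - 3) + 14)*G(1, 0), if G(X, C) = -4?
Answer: -54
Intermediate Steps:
(1/(1 - 3) + 14)*G(1, 0) = (1/(1 - 3) + 14)*(-4) = (1/(-2) + 14)*(-4) = (-1/2 + 14)*(-4) = (27/2)*(-4) = -54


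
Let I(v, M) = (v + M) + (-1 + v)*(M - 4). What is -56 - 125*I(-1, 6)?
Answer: -181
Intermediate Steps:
I(v, M) = M + v + (-1 + v)*(-4 + M) (I(v, M) = (M + v) + (-1 + v)*(-4 + M) = M + v + (-1 + v)*(-4 + M))
-56 - 125*I(-1, 6) = -56 - 125*(4 - 3*(-1) + 6*(-1)) = -56 - 125*(4 + 3 - 6) = -56 - 125*1 = -56 - 125 = -181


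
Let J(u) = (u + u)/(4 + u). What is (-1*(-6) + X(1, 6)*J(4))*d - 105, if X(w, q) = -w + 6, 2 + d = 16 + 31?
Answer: 390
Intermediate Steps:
d = 45 (d = -2 + (16 + 31) = -2 + 47 = 45)
J(u) = 2*u/(4 + u) (J(u) = (2*u)/(4 + u) = 2*u/(4 + u))
X(w, q) = 6 - w
(-1*(-6) + X(1, 6)*J(4))*d - 105 = (-1*(-6) + (6 - 1*1)*(2*4/(4 + 4)))*45 - 105 = (6 + (6 - 1)*(2*4/8))*45 - 105 = (6 + 5*(2*4*(⅛)))*45 - 105 = (6 + 5*1)*45 - 105 = (6 + 5)*45 - 105 = 11*45 - 105 = 495 - 105 = 390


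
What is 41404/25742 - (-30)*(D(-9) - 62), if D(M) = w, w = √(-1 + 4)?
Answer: -23919358/12871 + 30*√3 ≈ -1806.4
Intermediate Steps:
w = √3 ≈ 1.7320
D(M) = √3
41404/25742 - (-30)*(D(-9) - 62) = 41404/25742 - (-30)*(√3 - 62) = 41404*(1/25742) - (-30)*(-62 + √3) = 20702/12871 - (1860 - 30*√3) = 20702/12871 + (-1860 + 30*√3) = -23919358/12871 + 30*√3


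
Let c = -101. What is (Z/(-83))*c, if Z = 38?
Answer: 3838/83 ≈ 46.241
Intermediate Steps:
(Z/(-83))*c = (38/(-83))*(-101) = (38*(-1/83))*(-101) = -38/83*(-101) = 3838/83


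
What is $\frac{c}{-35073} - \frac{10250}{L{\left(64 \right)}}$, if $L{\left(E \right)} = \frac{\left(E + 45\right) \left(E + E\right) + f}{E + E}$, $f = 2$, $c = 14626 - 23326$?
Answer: $- \frac{7649062700}{81568107} \approx -93.775$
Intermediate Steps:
$c = -8700$ ($c = 14626 - 23326 = -8700$)
$L{\left(E \right)} = \frac{2 + 2 E \left(45 + E\right)}{2 E}$ ($L{\left(E \right)} = \frac{\left(E + 45\right) \left(E + E\right) + 2}{E + E} = \frac{\left(45 + E\right) 2 E + 2}{2 E} = \left(2 E \left(45 + E\right) + 2\right) \frac{1}{2 E} = \left(2 + 2 E \left(45 + E\right)\right) \frac{1}{2 E} = \frac{2 + 2 E \left(45 + E\right)}{2 E}$)
$\frac{c}{-35073} - \frac{10250}{L{\left(64 \right)}} = - \frac{8700}{-35073} - \frac{10250}{45 + 64 + \frac{1}{64}} = \left(-8700\right) \left(- \frac{1}{35073}\right) - \frac{10250}{45 + 64 + \frac{1}{64}} = \frac{2900}{11691} - \frac{10250}{\frac{6977}{64}} = \frac{2900}{11691} - \frac{656000}{6977} = - \frac{7649062700}{81568107}$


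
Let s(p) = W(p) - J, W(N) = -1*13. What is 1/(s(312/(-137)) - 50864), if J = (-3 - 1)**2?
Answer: -1/50893 ≈ -1.9649e-5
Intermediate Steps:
W(N) = -13
J = 16 (J = (-4)**2 = 16)
s(p) = -29 (s(p) = -13 - 1*16 = -13 - 16 = -29)
1/(s(312/(-137)) - 50864) = 1/(-29 - 50864) = 1/(-50893) = -1/50893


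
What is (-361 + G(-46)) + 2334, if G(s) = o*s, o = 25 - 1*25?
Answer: 1973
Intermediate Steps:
o = 0 (o = 25 - 25 = 0)
G(s) = 0 (G(s) = 0*s = 0)
(-361 + G(-46)) + 2334 = (-361 + 0) + 2334 = -361 + 2334 = 1973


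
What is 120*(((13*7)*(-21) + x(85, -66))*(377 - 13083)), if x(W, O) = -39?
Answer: 2973204000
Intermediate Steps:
120*(((13*7)*(-21) + x(85, -66))*(377 - 13083)) = 120*(((13*7)*(-21) - 39)*(377 - 13083)) = 120*((91*(-21) - 39)*(-12706)) = 120*((-1911 - 39)*(-12706)) = 120*(-1950*(-12706)) = 120*24776700 = 2973204000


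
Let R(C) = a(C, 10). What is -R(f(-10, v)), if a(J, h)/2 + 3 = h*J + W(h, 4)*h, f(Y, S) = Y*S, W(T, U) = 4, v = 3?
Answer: 526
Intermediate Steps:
f(Y, S) = S*Y
a(J, h) = -6 + 8*h + 2*J*h (a(J, h) = -6 + 2*(h*J + 4*h) = -6 + 2*(J*h + 4*h) = -6 + 2*(4*h + J*h) = -6 + (8*h + 2*J*h) = -6 + 8*h + 2*J*h)
R(C) = 74 + 20*C (R(C) = -6 + 8*10 + 2*C*10 = -6 + 80 + 20*C = 74 + 20*C)
-R(f(-10, v)) = -(74 + 20*(3*(-10))) = -(74 + 20*(-30)) = -(74 - 600) = -1*(-526) = 526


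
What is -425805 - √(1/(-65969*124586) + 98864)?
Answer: -425805 - 5*√267126181297722351488422/8218813834 ≈ -4.2612e+5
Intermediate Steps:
-425805 - √(1/(-65969*124586) + 98864) = -425805 - √(-1/65969*1/124586 + 98864) = -425805 - √(-1/8218813834 + 98864) = -425805 - √(812544810884575/8218813834) = -425805 - 5*√267126181297722351488422/8218813834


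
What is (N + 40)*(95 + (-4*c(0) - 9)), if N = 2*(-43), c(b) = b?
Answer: -3956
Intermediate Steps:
N = -86
(N + 40)*(95 + (-4*c(0) - 9)) = (-86 + 40)*(95 + (-4*0 - 9)) = -46*(95 + (0 - 9)) = -46*(95 - 9) = -46*86 = -3956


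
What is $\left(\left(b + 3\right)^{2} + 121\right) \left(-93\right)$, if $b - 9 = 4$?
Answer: $-35061$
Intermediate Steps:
$b = 13$ ($b = 9 + 4 = 13$)
$\left(\left(b + 3\right)^{2} + 121\right) \left(-93\right) = \left(\left(13 + 3\right)^{2} + 121\right) \left(-93\right) = \left(16^{2} + 121\right) \left(-93\right) = \left(256 + 121\right) \left(-93\right) = 377 \left(-93\right) = -35061$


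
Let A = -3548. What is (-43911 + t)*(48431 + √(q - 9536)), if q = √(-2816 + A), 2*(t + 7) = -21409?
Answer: -5290844595/2 - 109245*√(-9536 + 2*I*√1591)/2 ≈ -2.6454e+9 - 5.3341e+6*I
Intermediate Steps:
t = -21423/2 (t = -7 + (½)*(-21409) = -7 - 21409/2 = -21423/2 ≈ -10712.)
q = 2*I*√1591 (q = √(-2816 - 3548) = √(-6364) = 2*I*√1591 ≈ 79.775*I)
(-43911 + t)*(48431 + √(q - 9536)) = (-43911 - 21423/2)*(48431 + √(2*I*√1591 - 9536)) = -109245*(48431 + √(-9536 + 2*I*√1591))/2 = -5290844595/2 - 109245*√(-9536 + 2*I*√1591)/2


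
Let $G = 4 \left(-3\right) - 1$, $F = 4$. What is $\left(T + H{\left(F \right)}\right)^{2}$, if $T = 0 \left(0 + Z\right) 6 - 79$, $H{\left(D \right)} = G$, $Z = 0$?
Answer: $8464$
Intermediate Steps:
$G = -13$ ($G = -12 - 1 = -13$)
$H{\left(D \right)} = -13$
$T = -79$ ($T = 0 \left(0 + 0\right) 6 - 79 = 0 \cdot 0 \cdot 6 - 79 = 0 \cdot 0 - 79 = 0 - 79 = -79$)
$\left(T + H{\left(F \right)}\right)^{2} = \left(-79 - 13\right)^{2} = \left(-92\right)^{2} = 8464$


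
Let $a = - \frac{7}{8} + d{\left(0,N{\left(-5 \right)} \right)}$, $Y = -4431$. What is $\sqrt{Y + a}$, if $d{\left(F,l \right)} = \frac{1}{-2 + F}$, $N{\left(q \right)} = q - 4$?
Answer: $\frac{i \sqrt{70918}}{4} \approx 66.576 i$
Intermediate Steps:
$N{\left(q \right)} = -4 + q$ ($N{\left(q \right)} = q - 4 = -4 + q$)
$a = - \frac{11}{8}$ ($a = - \frac{7}{8} + \frac{1}{-2 + 0} = \left(-7\right) \frac{1}{8} + \frac{1}{-2} = - \frac{7}{8} - \frac{1}{2} = - \frac{11}{8} \approx -1.375$)
$\sqrt{Y + a} = \sqrt{-4431 - \frac{11}{8}} = \sqrt{- \frac{35459}{8}} = \frac{i \sqrt{70918}}{4}$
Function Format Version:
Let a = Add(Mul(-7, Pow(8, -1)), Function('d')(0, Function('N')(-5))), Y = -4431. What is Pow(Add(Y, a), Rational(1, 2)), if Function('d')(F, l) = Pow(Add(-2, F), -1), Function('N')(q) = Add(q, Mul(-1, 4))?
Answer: Mul(Rational(1, 4), I, Pow(70918, Rational(1, 2))) ≈ Mul(66.576, I)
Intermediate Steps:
Function('N')(q) = Add(-4, q) (Function('N')(q) = Add(q, -4) = Add(-4, q))
a = Rational(-11, 8) (a = Add(Mul(-7, Pow(8, -1)), Pow(Add(-2, 0), -1)) = Add(Mul(-7, Rational(1, 8)), Pow(-2, -1)) = Add(Rational(-7, 8), Rational(-1, 2)) = Rational(-11, 8) ≈ -1.3750)
Pow(Add(Y, a), Rational(1, 2)) = Pow(Add(-4431, Rational(-11, 8)), Rational(1, 2)) = Pow(Rational(-35459, 8), Rational(1, 2)) = Mul(Rational(1, 4), I, Pow(70918, Rational(1, 2)))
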